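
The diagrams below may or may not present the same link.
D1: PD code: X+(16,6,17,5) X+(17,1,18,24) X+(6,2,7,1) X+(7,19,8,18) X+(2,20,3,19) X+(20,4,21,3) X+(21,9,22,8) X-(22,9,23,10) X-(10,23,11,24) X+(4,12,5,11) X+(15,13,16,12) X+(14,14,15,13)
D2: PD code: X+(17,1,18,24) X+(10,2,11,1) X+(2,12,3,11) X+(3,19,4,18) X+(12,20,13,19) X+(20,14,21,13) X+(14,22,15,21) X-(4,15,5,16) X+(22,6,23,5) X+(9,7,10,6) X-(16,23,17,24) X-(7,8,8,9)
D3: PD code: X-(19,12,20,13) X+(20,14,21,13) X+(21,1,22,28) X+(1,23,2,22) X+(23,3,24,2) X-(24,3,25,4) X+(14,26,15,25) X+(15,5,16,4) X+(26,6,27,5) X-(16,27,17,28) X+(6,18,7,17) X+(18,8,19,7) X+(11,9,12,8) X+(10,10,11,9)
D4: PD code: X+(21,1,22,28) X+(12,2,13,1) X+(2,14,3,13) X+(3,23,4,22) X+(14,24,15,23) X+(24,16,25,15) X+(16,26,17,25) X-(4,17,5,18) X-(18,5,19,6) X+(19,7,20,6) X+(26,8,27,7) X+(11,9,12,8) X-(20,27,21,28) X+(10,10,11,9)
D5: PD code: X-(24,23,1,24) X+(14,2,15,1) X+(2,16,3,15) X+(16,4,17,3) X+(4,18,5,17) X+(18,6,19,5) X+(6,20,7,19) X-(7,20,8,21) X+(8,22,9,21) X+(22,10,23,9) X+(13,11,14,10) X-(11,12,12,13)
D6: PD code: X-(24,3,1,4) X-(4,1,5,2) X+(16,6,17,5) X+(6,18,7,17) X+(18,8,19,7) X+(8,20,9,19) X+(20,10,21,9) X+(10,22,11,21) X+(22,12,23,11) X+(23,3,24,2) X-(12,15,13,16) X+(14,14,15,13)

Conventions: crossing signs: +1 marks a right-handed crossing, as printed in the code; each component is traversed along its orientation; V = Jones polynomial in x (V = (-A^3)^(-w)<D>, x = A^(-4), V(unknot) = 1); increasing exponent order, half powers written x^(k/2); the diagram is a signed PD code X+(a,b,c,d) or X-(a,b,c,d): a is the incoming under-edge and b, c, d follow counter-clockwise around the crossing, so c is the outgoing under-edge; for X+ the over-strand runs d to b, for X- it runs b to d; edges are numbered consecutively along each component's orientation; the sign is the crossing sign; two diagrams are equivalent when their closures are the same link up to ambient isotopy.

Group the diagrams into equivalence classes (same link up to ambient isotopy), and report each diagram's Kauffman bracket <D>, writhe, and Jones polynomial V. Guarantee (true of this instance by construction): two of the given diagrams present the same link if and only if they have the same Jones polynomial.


grouping into links: {D1, D2, D3, D4} | {D5, D6}
V(D1) = x^2 + 2x^4 - 2x^5 + x^6 - 2x^7 + x^8  (w +8, c 12, <D> = A^-8 - 2A^-4 + 1 - 2A^4 + 2A^8 + A^16)
V(D2) = x^2 + 2x^4 - 2x^5 + x^6 - 2x^7 + x^8  (w +6, c 12, <D> = A^-14 - 2A^-10 + A^-6 - 2A^-2 + 2A^2 + A^10)
V(D3) = x^2 + 2x^4 - 2x^5 + x^6 - 2x^7 + x^8  (w +8, c 14, <D> = A^-8 - 2A^-4 + 1 - 2A^4 + 2A^8 + A^16)
V(D4) = x^2 + 2x^4 - 2x^5 + x^6 - 2x^7 + x^8  [14 crossings, <D> = A^-8 - 2A^-4 + 1 - 2A^4 + 2A^8 + A^16, w = +8]
V(D5) = x^3 + x^5 - x^6 + x^7 - x^8 + x^9 - x^10  [12 crossings, <D> = -A^-22 + A^-18 - A^-14 + A^-10 - A^-6 + A^-2 + A^6, w = +6]
V(D6) = x^3 + x^5 - x^6 + x^7 - x^8 + x^9 - x^10  [12 crossings, <D> = -A^-22 + A^-18 - A^-14 + A^-10 - A^-6 + A^-2 + A^6, w = +6]
why: 2 values of V(x) split the 6 diagrams


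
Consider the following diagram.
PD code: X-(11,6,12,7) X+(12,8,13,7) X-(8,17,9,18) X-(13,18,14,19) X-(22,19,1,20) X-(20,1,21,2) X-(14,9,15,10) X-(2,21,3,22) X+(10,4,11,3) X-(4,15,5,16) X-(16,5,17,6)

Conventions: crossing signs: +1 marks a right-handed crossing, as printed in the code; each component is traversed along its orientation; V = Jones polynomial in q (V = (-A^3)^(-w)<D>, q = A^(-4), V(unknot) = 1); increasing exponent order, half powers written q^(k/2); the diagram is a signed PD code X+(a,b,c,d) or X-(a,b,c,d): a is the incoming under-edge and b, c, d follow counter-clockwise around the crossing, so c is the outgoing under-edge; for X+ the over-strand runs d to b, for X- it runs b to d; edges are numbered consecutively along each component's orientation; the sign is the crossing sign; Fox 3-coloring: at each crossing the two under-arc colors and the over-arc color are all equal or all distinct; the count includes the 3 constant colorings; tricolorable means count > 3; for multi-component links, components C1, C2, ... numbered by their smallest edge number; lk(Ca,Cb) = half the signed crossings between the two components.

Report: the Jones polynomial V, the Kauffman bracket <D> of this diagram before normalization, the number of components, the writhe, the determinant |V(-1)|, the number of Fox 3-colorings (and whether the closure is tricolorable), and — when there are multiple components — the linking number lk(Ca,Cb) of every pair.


Jones polynomial: V(q) = q^-8 - 2q^-7 + q^-6 - 2q^-5 + 2q^-4 + q^-2
<D> = -A^-13 - 2A^-5 + 2A^-1 - A^3 + 2A^7 - A^11; writhe -7
components 1, writhe -7 (11 crossings)
3-colorings: 27 of 3^11, det 9 — tricolorable
note: det 9 = |V(-1)|; divisible by 3, so tricolorable


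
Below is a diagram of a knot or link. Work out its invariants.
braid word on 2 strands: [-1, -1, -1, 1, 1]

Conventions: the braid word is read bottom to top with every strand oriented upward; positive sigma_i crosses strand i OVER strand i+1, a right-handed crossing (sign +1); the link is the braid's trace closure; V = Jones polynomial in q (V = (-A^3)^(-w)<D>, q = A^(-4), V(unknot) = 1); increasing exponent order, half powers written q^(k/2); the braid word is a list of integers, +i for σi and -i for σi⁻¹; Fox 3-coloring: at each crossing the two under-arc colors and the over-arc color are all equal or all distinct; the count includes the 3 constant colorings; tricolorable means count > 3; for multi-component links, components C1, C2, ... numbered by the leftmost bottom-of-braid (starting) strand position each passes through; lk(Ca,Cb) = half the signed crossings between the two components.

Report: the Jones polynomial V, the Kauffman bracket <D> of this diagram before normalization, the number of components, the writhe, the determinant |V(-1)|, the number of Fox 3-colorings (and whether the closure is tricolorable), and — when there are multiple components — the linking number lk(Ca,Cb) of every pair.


V = 1
<D> = -A^-3 (w = -1)
1 component over 5 crossings, w = -1
3 Fox colorings among 3^5, |V(-1)| = 1: not tricolorable
why: det 1 = |V(-1)|; not divisible by 3, so not tricolorable


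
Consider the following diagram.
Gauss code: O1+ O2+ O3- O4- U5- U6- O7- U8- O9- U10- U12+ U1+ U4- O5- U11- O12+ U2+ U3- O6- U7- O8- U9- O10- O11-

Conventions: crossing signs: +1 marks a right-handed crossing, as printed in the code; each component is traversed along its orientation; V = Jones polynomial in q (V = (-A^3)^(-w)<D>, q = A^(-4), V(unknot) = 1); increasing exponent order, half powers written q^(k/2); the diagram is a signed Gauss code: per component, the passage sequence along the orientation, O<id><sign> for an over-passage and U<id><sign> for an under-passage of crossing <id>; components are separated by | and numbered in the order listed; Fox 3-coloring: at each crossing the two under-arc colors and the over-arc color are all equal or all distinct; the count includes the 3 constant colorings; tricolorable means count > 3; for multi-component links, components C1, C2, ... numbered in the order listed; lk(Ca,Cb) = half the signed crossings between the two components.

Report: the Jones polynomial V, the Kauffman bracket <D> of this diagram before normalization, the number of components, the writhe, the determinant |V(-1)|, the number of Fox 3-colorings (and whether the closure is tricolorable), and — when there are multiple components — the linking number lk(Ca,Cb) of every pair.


V(q) = -q^-9 + q^-8 - 2q^-7 + 3q^-6 - 2q^-5 + 2q^-4 - q^-3 + q^-2
bracket: A^-10 - A^-6 + 2A^-2 - 2A^2 + 3A^6 - 2A^10 + A^14 - A^18, w = -6
1 component, writhe -6, over 12 crossings
det 13, colorings 3 of 3^12 — not tricolorable
observation: |V(-1)| = 13: so not tricolorable, since 3 does not divide 13


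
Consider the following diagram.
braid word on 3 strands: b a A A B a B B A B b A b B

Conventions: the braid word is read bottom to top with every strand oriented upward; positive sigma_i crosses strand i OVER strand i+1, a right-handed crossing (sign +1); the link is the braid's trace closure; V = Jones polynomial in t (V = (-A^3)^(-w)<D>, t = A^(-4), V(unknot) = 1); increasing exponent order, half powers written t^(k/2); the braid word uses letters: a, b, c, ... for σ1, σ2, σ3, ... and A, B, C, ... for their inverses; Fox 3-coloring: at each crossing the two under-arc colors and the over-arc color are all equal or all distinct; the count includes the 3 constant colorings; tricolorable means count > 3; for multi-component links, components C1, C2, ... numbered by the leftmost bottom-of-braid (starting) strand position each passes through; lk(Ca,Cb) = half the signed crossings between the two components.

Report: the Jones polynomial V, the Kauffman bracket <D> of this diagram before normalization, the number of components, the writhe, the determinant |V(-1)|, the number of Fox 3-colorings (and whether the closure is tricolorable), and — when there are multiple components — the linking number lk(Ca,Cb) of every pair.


V = t^-7 - 2t^-6 + 2t^-5 - 3t^-4 + 3t^-3 - 2t^-2 + 2t^-1
<D> = 2A^-8 - 2A^-4 + 3 - 3A^4 + 2A^8 - 2A^12 + A^16 (w = -4)
1 component over 14 crossings, w = -4
9 Fox colorings among 3^14, |V(-1)| = 15: tricolorable
why: w = -4 shifts under R1 moves; the (-A^3)^(4) factor cancels that in V


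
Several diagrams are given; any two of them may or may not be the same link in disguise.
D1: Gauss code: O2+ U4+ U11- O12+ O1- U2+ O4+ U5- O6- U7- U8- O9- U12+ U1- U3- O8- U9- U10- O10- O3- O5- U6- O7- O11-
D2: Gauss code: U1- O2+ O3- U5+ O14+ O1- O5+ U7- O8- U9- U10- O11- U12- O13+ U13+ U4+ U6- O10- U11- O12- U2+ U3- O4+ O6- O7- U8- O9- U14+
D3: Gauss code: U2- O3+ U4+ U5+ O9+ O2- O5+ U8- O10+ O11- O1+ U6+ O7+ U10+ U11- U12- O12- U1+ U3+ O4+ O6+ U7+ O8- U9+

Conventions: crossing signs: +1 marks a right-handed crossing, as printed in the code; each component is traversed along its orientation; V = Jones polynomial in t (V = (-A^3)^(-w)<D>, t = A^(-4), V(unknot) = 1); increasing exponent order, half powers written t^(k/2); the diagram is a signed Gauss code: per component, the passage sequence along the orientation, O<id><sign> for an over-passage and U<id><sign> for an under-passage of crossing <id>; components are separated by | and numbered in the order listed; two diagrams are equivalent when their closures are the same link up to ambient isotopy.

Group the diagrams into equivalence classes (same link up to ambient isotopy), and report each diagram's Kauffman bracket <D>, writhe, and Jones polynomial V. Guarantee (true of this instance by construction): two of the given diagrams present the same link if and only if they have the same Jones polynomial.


classes: {D1, D2} | {D3}
V(D1) = t^-8 - 2t^-7 + t^-6 - 2t^-5 + 2t^-4 + t^-2  [12 crossings, <D> = A^-10 + 2A^-2 - 2A^2 + A^6 - 2A^10 + A^14, w = -6]
V(D2) = t^-8 - 2t^-7 + t^-6 - 2t^-5 + 2t^-4 + t^-2  [14 crossings, <D> = A^-4 + 2A^4 - 2A^8 + A^12 - 2A^16 + A^20, w = -4]
D3 (bracket -A^-12 + A^-8 - A^-4 + 2 - A^4 + A^8; 12 crossings at w = +4): V = t - t^2 + 2t^3 - t^4 + t^5 - t^6
note: 2 values of V(t) split the 3 diagrams


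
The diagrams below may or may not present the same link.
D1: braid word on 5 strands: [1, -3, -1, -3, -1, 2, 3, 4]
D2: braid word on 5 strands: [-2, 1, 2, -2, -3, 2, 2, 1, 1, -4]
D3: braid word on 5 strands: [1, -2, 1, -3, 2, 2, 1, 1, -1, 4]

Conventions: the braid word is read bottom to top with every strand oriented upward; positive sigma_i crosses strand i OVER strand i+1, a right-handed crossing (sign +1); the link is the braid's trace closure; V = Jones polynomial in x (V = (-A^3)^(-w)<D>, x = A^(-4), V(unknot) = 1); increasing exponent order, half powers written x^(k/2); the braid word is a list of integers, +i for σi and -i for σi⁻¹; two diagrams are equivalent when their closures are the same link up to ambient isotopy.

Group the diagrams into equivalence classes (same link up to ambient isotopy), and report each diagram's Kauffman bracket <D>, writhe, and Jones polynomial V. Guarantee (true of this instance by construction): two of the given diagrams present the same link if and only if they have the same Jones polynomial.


grouping into links: {D1} | {D2, D3}
V(D1) = 1  (w 0, c 8, <D> = 1)
V(D2) = x - x^2 + 2x^3 - x^4 + x^5 - x^6  [10 crossings, <D> = -A^-18 + A^-14 - A^-10 + 2A^-6 - A^-2 + A^2, w = +2]
V(D3) = x - x^2 + 2x^3 - x^4 + x^5 - x^6  [10 crossings, <D> = -A^-12 + A^-8 - A^-4 + 2 - A^4 + A^8, w = +4]
why: 2 classes among 3 diagrams; unequal V(x) rules out equality


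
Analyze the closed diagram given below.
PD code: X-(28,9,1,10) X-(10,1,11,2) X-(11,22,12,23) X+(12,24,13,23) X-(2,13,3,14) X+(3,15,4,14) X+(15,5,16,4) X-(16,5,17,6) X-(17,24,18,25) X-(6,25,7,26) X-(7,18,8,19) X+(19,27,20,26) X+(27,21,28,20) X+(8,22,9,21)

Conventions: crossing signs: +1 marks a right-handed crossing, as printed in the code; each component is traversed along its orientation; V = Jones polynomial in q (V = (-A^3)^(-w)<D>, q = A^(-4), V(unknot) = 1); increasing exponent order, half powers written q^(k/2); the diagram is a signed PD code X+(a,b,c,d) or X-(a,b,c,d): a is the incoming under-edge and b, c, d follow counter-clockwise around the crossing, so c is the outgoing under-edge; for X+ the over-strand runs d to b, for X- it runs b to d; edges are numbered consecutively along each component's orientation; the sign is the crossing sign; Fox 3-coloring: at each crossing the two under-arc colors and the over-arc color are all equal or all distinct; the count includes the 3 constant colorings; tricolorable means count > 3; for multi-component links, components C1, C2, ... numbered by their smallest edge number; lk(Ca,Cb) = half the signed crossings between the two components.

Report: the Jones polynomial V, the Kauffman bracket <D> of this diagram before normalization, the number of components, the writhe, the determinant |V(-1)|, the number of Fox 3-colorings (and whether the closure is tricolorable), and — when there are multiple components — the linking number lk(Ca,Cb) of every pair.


V = -q^-4 + q^-3 + q^-1
<D> = A^-2 + A^6 - A^10 (w = -2)
1 component over 14 crossings, w = -2
9 Fox colorings among 3^14, |V(-1)| = 3: tricolorable
why: w = -2 shifts under R1 moves; the (-A^3)^(2) factor cancels that in V


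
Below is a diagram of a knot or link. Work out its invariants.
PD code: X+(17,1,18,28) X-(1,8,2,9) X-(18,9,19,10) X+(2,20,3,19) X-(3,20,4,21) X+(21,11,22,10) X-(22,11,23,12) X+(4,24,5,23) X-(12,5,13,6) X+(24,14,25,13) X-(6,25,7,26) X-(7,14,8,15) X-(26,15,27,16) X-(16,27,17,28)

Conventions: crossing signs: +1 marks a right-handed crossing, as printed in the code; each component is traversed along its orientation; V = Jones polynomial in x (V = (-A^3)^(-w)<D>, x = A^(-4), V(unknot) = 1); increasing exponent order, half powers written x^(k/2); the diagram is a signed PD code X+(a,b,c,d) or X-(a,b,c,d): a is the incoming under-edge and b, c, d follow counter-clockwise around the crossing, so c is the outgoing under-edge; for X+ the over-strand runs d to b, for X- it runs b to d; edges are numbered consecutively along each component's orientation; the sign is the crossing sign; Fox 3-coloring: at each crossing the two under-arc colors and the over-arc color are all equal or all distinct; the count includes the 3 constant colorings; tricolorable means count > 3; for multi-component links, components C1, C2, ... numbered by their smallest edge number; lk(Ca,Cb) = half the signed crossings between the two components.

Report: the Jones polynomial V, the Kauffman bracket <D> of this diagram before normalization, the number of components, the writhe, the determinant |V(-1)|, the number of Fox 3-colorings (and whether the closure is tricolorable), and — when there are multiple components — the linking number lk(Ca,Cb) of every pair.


Jones polynomial: V(x) = -x^-6 + x^-5 - x^-4 + 2x^-3 - x^-2 + x^-1
<D> = A^-8 - A^-4 + 2 - A^4 + A^8 - A^12; writhe -4
components 1, writhe -4 (14 crossings)
3-colorings: 3 of 3^14, det 7 — not tricolorable
note: |V(-1)| = 7: so not tricolorable, since 3 does not divide 7


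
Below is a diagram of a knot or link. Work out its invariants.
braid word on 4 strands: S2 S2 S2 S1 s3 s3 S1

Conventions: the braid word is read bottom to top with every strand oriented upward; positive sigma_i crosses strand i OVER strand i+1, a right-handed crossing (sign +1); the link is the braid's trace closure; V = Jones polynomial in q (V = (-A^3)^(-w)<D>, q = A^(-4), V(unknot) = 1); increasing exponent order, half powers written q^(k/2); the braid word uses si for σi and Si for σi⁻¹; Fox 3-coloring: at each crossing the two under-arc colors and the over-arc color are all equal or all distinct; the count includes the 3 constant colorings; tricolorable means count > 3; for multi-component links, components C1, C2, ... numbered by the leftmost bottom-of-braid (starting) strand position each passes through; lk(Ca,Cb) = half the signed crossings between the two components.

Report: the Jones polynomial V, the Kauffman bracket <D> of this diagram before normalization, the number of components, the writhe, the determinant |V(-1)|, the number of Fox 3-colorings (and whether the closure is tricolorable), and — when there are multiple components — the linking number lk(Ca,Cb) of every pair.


V(q) = -q^-6 + q^-5 - 2q^-4 + 3q^-3 - q^-2 + 3q^-1 + q
bracket: -A^-13 - 3A^-5 + A^-1 - 3A^3 + 2A^7 - A^11 + A^15, w = -3
3 components, writhe -3, over 7 crossings
lk(C1,C2) = -1
linking number lk(C1,C3) = 0
lk(C2,C3): +1
det 12, colorings 9 of 3^7 — tricolorable
observation: w = -3 shifts under R1 moves; the (-A^3)^(3) factor cancels that in V


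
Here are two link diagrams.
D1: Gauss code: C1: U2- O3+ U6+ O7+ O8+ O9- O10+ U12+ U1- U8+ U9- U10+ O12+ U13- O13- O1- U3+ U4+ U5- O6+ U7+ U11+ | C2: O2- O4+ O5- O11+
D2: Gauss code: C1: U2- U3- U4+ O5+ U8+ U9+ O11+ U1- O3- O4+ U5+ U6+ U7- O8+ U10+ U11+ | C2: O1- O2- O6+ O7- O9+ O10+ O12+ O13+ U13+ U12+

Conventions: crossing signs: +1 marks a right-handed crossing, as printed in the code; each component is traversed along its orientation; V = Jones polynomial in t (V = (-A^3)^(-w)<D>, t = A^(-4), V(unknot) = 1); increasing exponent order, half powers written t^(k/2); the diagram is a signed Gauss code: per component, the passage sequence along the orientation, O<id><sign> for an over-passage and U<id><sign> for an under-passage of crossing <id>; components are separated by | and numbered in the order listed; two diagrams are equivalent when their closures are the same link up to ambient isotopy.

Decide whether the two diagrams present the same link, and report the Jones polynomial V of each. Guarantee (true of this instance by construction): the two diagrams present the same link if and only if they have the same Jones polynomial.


same link: yes
V(D1) = -t^(1/2) - t^(3/2) - t^(5/2) + t^(9/2)  [13 crossings, <D> = -A^-9 + A^-1 + A^3 + A^7, w = +3]
V(D2) = -t^(1/2) - t^(3/2) - t^(5/2) + t^(9/2)  (w +5, c 13, <D> = -A^-3 + A^5 + A^9 + A^13)
note: from 13 to 13 crossings by R-moves: one link, two diagrams


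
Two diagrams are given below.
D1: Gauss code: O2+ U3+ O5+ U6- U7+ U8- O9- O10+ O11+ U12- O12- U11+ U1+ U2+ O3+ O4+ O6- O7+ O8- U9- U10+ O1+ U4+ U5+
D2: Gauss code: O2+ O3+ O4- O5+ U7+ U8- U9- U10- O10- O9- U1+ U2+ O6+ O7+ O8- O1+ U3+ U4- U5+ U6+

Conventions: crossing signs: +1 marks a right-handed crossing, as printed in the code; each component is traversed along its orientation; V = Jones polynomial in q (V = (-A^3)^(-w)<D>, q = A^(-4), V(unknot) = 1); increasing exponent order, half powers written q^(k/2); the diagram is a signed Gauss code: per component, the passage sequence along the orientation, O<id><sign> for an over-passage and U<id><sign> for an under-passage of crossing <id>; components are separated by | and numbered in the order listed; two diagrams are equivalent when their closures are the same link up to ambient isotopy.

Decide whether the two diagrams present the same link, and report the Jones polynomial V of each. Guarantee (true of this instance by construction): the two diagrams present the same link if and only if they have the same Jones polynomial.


equivalent: yes
V(D1) = q + q^3 - q^4  (w +4, c 12, <D> = -A^-4 + 1 + A^8)
V(D2) = q + q^3 - q^4  (w +2, c 10, <D> = -A^-10 + A^-6 + A^2)
why: Reidemeister moves carry D1 (12 crossings) to D2 (10)


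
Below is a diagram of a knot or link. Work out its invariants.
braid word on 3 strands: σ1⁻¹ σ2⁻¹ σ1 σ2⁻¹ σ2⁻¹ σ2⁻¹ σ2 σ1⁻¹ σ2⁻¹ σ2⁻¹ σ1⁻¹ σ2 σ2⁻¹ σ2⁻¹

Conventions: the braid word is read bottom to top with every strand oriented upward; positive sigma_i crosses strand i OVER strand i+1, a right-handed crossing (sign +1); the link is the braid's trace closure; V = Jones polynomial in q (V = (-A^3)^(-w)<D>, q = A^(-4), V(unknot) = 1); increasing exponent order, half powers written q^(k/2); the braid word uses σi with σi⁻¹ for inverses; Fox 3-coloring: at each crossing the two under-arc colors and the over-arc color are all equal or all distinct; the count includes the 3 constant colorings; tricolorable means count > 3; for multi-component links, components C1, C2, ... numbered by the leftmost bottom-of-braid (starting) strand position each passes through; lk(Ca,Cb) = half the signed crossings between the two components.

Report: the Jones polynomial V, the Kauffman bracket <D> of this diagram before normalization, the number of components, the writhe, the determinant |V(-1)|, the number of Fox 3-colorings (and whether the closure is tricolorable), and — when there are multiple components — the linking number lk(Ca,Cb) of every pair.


V = -q^-8 + q^-5 + q^-3
<D> = A^-12 + A^-4 - A^8 (w = -8)
1 component over 14 crossings, w = -8
9 Fox colorings among 3^14, |V(-1)| = 3: tricolorable
why: inverse pairs cancel, leaving σ1⁻¹ σ2⁻¹ σ1 σ2⁻¹ σ2⁻¹ σ1⁻¹ σ2⁻¹ σ2⁻¹ σ1⁻¹ σ2⁻¹


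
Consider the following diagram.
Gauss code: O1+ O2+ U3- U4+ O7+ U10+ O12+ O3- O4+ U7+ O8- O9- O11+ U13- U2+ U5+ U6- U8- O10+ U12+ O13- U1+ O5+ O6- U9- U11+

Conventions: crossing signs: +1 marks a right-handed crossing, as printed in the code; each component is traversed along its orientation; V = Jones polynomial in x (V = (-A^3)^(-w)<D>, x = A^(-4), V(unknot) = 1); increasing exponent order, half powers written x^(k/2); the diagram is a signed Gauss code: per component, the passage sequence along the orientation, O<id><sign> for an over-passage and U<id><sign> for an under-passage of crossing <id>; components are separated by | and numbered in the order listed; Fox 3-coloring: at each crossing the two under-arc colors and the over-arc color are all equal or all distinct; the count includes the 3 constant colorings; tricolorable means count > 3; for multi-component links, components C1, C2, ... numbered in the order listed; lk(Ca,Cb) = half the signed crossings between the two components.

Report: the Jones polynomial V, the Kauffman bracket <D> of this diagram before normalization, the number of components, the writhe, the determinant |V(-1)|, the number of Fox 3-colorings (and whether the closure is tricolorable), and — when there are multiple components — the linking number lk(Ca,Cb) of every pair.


V = x + x^3 - x^4
<D> = A^-7 - A^-3 - A^5 (w = +3)
1 component over 13 crossings, w = +3
9 Fox colorings among 3^13, |V(-1)| = 3: tricolorable
why: V spans 3 powers of x: at least 3 crossings in any diagram


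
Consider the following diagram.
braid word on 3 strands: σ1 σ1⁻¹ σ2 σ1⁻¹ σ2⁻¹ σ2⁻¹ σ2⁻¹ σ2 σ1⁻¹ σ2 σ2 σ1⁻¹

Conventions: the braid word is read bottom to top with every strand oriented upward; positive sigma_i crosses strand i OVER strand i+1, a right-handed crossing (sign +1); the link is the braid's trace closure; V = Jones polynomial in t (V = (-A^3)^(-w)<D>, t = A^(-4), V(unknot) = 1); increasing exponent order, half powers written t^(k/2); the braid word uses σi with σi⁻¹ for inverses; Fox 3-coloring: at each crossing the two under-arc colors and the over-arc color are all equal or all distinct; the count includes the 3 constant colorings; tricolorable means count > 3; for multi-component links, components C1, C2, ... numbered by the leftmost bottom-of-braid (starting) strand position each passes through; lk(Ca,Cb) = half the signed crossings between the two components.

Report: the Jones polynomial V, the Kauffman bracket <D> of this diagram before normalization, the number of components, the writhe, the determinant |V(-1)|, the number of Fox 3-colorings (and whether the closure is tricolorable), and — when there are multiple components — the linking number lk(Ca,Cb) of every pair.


V(t) = -t^-5 + t^-4 - t^-3 + 2t^-2 - t^-1 + 2 - t
bracket: -A^-10 + 2A^-6 - A^-2 + 2A^2 - A^6 + A^10 - A^14, w = -2
1 component, writhe -2, over 12 crossings
det 9, colorings 9 of 3^12 — tricolorable
observation: |V(-1)| = 9: so tricolorable, since 3 divides 9


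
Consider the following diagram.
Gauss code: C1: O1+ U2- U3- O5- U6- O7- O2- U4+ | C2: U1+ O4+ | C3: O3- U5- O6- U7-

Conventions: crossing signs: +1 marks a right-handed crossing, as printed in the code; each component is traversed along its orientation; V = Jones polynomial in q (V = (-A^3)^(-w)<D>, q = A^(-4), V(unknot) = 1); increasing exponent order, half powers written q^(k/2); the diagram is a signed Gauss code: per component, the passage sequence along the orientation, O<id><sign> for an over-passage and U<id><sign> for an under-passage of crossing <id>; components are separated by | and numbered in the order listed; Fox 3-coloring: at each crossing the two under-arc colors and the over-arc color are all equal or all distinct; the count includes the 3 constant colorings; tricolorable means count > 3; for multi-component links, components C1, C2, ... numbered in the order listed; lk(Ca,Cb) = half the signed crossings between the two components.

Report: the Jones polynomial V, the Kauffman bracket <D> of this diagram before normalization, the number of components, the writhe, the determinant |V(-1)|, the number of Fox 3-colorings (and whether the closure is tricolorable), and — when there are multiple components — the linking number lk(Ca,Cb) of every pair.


V(q) = q^-5 - q^-4 + 2q^-3 - q^-2 + 2q^-1 + q
bracket: -A^-13 - 2A^-5 + A^-1 - 2A^3 + A^7 - A^11, w = -3
3 components, writhe -3, over 7 crossings
lk(C1,C2) = +1
linking number lk(C1,C3) = -2
lk(C2,C3): 0
det 8, colorings 3 of 3^7 — not tricolorable
observation: the 3 component pairs carry total linking -1


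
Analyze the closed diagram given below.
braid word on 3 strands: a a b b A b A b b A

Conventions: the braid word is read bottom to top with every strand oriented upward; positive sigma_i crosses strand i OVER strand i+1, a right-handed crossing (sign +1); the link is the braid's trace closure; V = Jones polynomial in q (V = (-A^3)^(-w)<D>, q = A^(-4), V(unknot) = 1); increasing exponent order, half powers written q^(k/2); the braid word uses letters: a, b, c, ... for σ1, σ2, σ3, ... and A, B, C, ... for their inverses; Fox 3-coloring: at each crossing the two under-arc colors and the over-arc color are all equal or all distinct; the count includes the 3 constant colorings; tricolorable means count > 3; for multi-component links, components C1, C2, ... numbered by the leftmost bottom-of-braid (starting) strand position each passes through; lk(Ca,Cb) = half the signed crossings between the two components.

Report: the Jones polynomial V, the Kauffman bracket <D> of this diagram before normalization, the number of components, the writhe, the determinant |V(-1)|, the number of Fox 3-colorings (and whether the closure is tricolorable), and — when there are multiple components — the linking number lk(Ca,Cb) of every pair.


V = q - q^2 + 2q^3 - q^4 + q^5 - q^6
<D> = -A^-12 + A^-8 - A^-4 + 2 - A^4 + A^8 (w = +4)
1 component over 10 crossings, w = +4
3 Fox colorings among 3^10, |V(-1)| = 7: not tricolorable
why: det 7 = |V(-1)|; not divisible by 3, so not tricolorable


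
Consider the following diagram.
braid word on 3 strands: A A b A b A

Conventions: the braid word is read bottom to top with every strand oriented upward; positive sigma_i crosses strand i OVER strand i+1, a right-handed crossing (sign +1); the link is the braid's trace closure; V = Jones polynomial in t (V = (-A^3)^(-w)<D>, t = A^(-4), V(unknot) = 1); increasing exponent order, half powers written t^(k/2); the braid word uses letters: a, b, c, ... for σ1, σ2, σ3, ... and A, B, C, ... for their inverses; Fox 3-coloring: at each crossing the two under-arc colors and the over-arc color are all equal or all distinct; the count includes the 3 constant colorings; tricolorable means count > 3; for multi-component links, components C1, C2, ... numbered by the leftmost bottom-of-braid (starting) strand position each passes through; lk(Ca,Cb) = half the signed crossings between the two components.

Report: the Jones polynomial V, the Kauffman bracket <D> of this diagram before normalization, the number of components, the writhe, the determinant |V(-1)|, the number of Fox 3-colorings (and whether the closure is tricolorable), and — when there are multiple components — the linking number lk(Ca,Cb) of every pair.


V = t^-5 - 2t^-4 + 2t^-3 - 2t^-2 + 2t^-1 - 1 + t
<D> = A^-10 - A^-6 + 2A^-2 - 2A^2 + 2A^6 - 2A^10 + A^14 (w = -2)
1 component over 6 crossings, w = -2
3 Fox colorings among 3^6, |V(-1)| = 11: not tricolorable
why: V spans 6 powers of t: at least 6 crossings in any diagram


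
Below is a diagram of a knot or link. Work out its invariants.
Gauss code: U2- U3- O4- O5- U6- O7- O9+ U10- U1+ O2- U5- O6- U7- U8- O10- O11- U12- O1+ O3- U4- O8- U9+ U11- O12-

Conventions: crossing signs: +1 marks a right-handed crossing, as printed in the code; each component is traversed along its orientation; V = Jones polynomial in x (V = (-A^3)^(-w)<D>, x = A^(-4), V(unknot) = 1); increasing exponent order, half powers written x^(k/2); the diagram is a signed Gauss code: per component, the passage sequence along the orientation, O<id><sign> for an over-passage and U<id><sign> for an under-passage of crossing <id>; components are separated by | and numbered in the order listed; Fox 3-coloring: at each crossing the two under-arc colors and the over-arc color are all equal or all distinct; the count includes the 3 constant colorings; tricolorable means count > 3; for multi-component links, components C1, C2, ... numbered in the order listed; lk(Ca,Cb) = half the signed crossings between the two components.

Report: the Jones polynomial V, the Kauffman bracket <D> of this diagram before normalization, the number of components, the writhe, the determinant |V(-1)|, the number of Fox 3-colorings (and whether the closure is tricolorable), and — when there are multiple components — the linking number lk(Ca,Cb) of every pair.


Jones polynomial: V(x) = x^-12 - 2x^-11 + 3x^-10 - 4x^-9 + 3x^-8 - 4x^-7 + 3x^-6 - x^-5 + x^-4 + x^-3
<D> = A^-12 + A^-8 - A^-4 + 3 - 4A^4 + 3A^8 - 4A^12 + 3A^16 - 2A^20 + A^24; writhe -8
components 1, writhe -8 (12 crossings)
3-colorings: 9 of 3^12, det 21 — tricolorable
note: w = -8 shifts under R1 moves; the (-A^3)^(8) factor cancels that in V


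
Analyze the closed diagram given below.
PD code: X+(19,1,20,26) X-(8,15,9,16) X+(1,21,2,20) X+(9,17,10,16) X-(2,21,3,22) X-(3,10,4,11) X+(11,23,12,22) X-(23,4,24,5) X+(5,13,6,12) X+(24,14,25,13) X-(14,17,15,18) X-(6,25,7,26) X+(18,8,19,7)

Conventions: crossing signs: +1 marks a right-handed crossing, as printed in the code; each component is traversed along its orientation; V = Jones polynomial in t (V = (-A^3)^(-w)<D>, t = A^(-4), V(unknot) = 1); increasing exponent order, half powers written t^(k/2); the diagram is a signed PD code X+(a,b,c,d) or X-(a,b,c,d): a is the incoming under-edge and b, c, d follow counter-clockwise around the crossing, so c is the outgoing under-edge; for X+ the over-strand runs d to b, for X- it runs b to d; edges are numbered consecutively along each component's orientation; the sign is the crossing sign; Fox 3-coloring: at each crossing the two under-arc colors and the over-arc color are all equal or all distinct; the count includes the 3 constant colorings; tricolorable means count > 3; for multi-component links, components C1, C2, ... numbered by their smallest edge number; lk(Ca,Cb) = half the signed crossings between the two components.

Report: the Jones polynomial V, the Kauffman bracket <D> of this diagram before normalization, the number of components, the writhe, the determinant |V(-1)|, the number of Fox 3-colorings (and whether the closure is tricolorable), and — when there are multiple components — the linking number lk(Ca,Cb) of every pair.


V = -t^-1 + 2 - t + 2t^2 - t^3 + t^4 - t^5
<D> = A^-17 - A^-13 + A^-9 - 2A^-5 + A^-1 - 2A^3 + A^7 (w = +1)
1 component over 13 crossings, w = +1
9 Fox colorings among 3^13, |V(-1)| = 9: tricolorable
why: the span of V is 6, forcing >= 6 crossings in any diagram


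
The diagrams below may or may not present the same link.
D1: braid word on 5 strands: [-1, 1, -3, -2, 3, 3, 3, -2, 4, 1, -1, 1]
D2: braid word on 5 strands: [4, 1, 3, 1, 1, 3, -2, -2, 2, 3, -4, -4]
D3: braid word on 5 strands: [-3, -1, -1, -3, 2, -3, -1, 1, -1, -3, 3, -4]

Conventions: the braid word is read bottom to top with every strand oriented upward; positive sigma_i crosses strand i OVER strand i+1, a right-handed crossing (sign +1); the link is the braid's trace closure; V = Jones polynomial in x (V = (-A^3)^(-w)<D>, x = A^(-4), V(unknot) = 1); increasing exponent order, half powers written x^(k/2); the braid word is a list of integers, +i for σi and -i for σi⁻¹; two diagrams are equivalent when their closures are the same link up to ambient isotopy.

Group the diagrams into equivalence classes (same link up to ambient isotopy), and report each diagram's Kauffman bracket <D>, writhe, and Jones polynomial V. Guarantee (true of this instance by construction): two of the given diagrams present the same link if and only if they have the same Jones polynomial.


equivalence classes: {D1} | {D2} | {D3}
D1 (bracket A^6; 12 crossings at w = +2): V = 1
D2 (bracket A^-20 - 2A^-16 + A^-12 - 2A^-8 + 2A^-4 + A^4; 12 crossings at w = +4): V = x^2 + 2x^4 - 2x^5 + x^6 - 2x^7 + x^8
V(D3) = x^-8 - 2x^-7 + x^-6 - 2x^-5 + 2x^-4 + x^-2  [12 crossings, <D> = A^-10 + 2A^-2 - 2A^2 + A^6 - 2A^10 + A^14, w = -6]
key observation: 3 classes among 3 diagrams; unequal V(x) rules out equality


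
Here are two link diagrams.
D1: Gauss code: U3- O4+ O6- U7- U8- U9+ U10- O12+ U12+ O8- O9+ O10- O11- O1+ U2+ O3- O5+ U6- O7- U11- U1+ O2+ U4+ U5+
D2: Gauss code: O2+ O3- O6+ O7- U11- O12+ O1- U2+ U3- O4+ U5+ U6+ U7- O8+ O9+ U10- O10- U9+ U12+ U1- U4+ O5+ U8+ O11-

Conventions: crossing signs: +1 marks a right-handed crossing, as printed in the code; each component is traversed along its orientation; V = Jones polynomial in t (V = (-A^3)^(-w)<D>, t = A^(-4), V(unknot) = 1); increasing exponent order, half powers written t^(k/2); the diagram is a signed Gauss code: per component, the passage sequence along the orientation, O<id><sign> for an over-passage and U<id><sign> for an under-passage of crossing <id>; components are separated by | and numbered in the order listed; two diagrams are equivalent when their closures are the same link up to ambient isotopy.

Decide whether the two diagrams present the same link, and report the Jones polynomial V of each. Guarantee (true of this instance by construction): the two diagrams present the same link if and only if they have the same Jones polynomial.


equivalent: no
D1 (bracket 1; 12 crossings at w = 0): V = 1
V(D2) = t + t^3 - t^4  [12 crossings, <D> = -A^-10 + A^-6 + A^2, w = +2]
observation: V(t) takes 2 values over 2 diagrams, fixing the grouping


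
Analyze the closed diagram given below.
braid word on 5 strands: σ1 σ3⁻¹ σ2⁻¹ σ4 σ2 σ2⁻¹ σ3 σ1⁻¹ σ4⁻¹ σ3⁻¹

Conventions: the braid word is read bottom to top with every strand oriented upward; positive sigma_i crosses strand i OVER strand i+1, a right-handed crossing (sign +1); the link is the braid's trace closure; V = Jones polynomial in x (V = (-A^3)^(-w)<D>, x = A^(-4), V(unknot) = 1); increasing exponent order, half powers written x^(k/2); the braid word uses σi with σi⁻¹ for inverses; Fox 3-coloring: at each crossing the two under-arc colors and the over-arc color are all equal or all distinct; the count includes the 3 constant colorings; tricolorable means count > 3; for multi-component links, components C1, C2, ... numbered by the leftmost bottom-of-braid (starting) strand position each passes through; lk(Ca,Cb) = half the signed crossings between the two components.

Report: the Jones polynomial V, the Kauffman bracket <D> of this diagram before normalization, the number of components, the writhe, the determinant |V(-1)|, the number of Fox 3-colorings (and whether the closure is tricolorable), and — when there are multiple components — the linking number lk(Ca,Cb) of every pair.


V(x) = x^-3 + x^-2 + x^-1 + 1
bracket: A^-6 + A^-2 + A^2 + A^6, w = -2
3 components, writhe -2, over 10 crossings
lk(C1,C2) = 0
linking number lk(C1,C3) = -1
lk(C2,C3): 0
det 0, colorings 9 of 3^10 — tricolorable
observation: |V(-1)| = 0: so tricolorable, since 3 divides 0


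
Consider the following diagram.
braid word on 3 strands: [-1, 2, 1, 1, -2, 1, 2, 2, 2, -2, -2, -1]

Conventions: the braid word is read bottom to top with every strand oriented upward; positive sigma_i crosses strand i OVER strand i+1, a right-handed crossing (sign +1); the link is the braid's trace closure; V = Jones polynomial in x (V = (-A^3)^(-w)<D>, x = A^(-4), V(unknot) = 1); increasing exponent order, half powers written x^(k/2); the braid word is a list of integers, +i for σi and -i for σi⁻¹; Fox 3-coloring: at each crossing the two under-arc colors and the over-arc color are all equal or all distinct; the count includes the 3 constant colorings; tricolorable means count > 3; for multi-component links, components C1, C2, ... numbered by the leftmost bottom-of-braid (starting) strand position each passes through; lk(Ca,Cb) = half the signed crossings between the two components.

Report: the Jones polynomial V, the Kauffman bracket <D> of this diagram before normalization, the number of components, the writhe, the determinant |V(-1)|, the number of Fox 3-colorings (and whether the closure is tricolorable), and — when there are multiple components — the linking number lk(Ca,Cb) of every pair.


V = -x^-1 + 2 - x + 2x^2 - x^3 + x^4 - x^5
<D> = -A^-14 + A^-10 - A^-6 + 2A^-2 - A^2 + 2A^6 - A^10 (w = +2)
1 component over 12 crossings, w = +2
9 Fox colorings among 3^12, |V(-1)| = 9: tricolorable
why: |V(-1)| = 9: so tricolorable, since 3 divides 9


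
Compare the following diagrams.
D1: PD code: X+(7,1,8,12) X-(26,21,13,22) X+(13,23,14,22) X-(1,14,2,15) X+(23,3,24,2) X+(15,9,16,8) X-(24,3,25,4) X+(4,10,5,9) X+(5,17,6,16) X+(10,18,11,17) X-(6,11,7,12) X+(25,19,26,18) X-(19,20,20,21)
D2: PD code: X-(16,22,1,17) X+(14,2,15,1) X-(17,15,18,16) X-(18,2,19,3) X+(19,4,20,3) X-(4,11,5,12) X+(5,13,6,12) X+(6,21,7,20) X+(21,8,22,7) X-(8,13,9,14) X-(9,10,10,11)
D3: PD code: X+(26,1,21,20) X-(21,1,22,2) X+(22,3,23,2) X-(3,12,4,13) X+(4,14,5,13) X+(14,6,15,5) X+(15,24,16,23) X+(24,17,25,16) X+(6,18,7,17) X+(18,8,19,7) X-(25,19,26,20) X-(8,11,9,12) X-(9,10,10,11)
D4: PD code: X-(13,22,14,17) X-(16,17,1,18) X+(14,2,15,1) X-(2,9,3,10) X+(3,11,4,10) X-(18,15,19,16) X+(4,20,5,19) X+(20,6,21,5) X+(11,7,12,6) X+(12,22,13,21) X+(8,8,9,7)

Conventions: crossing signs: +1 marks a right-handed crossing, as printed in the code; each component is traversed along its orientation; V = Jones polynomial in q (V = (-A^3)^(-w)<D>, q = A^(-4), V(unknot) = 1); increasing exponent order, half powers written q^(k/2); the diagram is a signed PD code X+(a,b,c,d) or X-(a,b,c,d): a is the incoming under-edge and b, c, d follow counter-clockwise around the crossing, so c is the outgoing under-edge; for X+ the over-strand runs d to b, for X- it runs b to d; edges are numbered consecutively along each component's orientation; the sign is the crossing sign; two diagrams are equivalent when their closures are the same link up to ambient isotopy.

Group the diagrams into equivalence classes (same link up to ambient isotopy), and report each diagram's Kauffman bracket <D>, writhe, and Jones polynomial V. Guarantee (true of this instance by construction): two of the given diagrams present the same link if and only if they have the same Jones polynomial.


grouping into links: {D1} | {D2, D4} | {D3}
V(D1) = -q^(1/2) - q^(5/2)  (w +3, c 13, <D> = A^-1 + A^7)
V(D2) = -q^(-3/2) + q^(-1/2) - 2q^(1/2) + q^(3/2) - 2q^(5/2) + q^(7/2)  (w -1, c 11, <D> = -A^-17 + 2A^-13 - A^-9 + 2A^-5 - A^-1 + A^3)
V(D3) = -q^(3/2) - 2q^(7/2) + q^(9/2) - q^(11/2) + q^(13/2)  [13 crossings, <D> = -A^-17 + A^-13 - A^-9 + 2A^-5 + A^3, w = +3]
V(D4) = -q^(-3/2) + q^(-1/2) - 2q^(1/2) + q^(3/2) - 2q^(5/2) + q^(7/2)  [11 crossings, <D> = -A^-5 + 2A^-1 - A^3 + 2A^7 - A^11 + A^15, w = +3]
why: comparing 4 Jones polynomials yields 3 groups
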